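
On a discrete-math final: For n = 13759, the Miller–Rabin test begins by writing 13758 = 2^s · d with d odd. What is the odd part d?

Halving: 13758 → 6879; 6879 is odd.
So 13758 = 2^1 · 6879.

6879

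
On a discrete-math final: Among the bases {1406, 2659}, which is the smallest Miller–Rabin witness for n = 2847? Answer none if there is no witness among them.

1406

n − 1 = 2846 = 2^1 · 1423, so s = 1 and d = 1423.
Base 1406: x_0 = 1406^1423 mod 2847 = 2390. x_0 ∉ {1, 2846} and s = 1, so 1406 is a Miller–Rabin witness and 2847 is composite.
Base 2659: x_0 = 2659^1423 mod 2847 = 253. x_0 ∉ {1, 2846} and s = 1, so 2659 is a Miller–Rabin witness and 2847 is composite.
The smallest witness among the given bases is 1406.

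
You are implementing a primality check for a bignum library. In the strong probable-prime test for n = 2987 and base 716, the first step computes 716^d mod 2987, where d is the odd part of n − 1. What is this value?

2807

n − 1 = 2986 = 2^1 · 1493, so s = 1 and d = 1493.
Repeated squaring mod 2987: 716^1 ≡ 716, 716^2 ≡ 1879, 716^4 ≡ 7, 716^8 ≡ 49, 716^16 ≡ 2401, 716^32 ≡ 2878, 716^64 ≡ 2920, 716^128 ≡ 1502, 716^256 ≡ 819, 716^512 ≡ 1673, 716^1024 ≡ 110.
1493 = 1024 + 256 + 128 + 64 + 16 + 4 + 1, so 716^1493 ≡ 110·819·1502·2920·2401·7·716 ≡ 2807 (mod 2987).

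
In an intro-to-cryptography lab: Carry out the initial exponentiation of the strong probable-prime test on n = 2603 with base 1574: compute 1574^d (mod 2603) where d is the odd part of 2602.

1885

n − 1 = 2602 = 2^1 · 1301, so s = 1 and d = 1301.
1574^1301 mod 2603 = 1885.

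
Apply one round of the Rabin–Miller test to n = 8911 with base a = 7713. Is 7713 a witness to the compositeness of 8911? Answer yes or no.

no

n − 1 = 8910 = 2^1 · 4455, so s = 1 and d = 4455.
x_0 = 7713^4455 mod 8911 = 8910.
x_0 = 8910 ≡ −1, so 7713 is not a witness.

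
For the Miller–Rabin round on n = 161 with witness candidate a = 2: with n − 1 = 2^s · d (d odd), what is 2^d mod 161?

n − 1 = 160 = 2^5 · 5, so s = 5 and d = 5.
Repeated squaring mod 161: 2^1 ≡ 2, 2^2 ≡ 4, 2^4 ≡ 16.
5 = 4 + 1, so 2^5 ≡ 16·2 ≡ 32 (mod 161).

32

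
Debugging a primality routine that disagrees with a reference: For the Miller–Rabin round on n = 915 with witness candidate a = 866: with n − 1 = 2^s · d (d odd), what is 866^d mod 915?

896

n − 1 = 914 = 2^1 · 457, so s = 1 and d = 457.
866^457 mod 915 = 896.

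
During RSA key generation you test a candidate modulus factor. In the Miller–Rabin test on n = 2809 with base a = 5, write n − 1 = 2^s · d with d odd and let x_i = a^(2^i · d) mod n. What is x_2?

n − 1 = 2808 = 2^3 · 351, so s = 3 and d = 351.
x_0 = 5^351 mod 2809 = 348.
x_1 = 348^2 mod 2809 = 317.
x_2 = 317^2 mod 2809 = 2174.

2174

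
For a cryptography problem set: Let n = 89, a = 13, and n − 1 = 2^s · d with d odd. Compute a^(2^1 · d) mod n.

n − 1 = 88 = 2^3 · 11, so s = 3 and d = 11.
x_0 = 13^11 mod 89 = 77.
x_1 = 77^2 mod 89 = 55.

55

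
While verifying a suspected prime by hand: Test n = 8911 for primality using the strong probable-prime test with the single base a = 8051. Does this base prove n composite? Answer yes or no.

n − 1 = 8910 = 2^1 · 4455, so s = 1 and d = 4455.
Repeated squaring mod 8911: 8051^1 ≡ 8051, 8051^2 ≡ 8898, 8051^4 ≡ 169, 8051^8 ≡ 1828, 8051^16 ≡ 8870, 8051^32 ≡ 1681, 8051^64 ≡ 974, 8051^128 ≡ 4110, 8051^256 ≡ 5755, 8051^512 ≡ 6749, 8051^1024 ≡ 4880, 8051^2048 ≡ 4208, 8051^4096 ≡ 1107.
4455 = 4096 + 256 + 64 + 32 + 4 + 2 + 1, so 8051^4455 ≡ 1107·5755·974·1681·169·8898·8051 ≡ 6364 (mod 8911).
x_0 = 8051^4455 mod 8911 = 6364.
x_0 ∉ {1, 8910} and s = 1, so 8051 is a Miller–Rabin witness and 8911 is composite.

yes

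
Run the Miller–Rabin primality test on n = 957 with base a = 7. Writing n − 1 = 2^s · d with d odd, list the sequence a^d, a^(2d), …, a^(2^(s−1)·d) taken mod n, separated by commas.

877, 658

n − 1 = 956 = 2^2 · 239, so s = 2 and d = 239.
x_0 = 7^239 mod 957 = 877.
x_1 = 877^2 mod 957 = 658.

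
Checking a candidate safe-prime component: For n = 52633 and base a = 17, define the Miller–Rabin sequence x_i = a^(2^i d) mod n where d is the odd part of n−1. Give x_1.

n − 1 = 52632 = 2^3 · 6579, so s = 3 and d = 6579.
x_0 = 17^6579 mod 52633 = 825.
x_1 = 825^2 mod 52633 = 49029.

49029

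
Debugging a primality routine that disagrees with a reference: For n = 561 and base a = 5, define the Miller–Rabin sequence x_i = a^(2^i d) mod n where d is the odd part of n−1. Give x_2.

463

n − 1 = 560 = 2^4 · 35, so s = 4 and d = 35.
x_0 = 5^35 mod 561 = 23.
x_1 = 23^2 mod 561 = 529.
x_2 = 529^2 mod 561 = 463.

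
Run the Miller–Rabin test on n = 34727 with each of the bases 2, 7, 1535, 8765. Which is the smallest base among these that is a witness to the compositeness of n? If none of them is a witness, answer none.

2

n − 1 = 34726 = 2^1 · 17363, so s = 1 and d = 17363.
Base 2: x_0 = 2^17363 mod 34727 = 459. x_0 ∉ {1, 34726} and s = 1, so 2 is a Miller–Rabin witness and 34727 is composite.
Base 7: x_0 = 7^17363 mod 34727 = 9814. x_0 ∉ {1, 34726} and s = 1, so 7 is a Miller–Rabin witness and 34727 is composite.
Base 1535: x_0 = 1535^17363 mod 34727 = 14032. x_0 ∉ {1, 34726} and s = 1, so 1535 is a Miller–Rabin witness and 34727 is composite.
Base 8765: x_0 = 8765^17363 mod 34727 = 33916. x_0 ∉ {1, 34726} and s = 1, so 8765 is a Miller–Rabin witness and 34727 is composite.
The smallest witness among the given bases is 2.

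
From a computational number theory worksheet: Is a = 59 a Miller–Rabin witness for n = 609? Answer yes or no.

yes

n − 1 = 608 = 2^5 · 19, so s = 5 and d = 19.
Repeated squaring mod 609: 59^1 ≡ 59, 59^2 ≡ 436, 59^4 ≡ 88, 59^8 ≡ 436, 59^16 ≡ 88.
19 = 16 + 2 + 1, so 59^19 ≡ 88·436·59 ≡ 59 (mod 609).
x_0 = 59^19 mod 609 = 59.
x_0 is neither 1 nor 608, so continue squaring.
x_1 = 59^2 mod 609 = 436.
x_2 = 436^2 mod 609 = 88.
x_3 = 88^2 mod 609 = 436.
x_4 = 436^2 mod 609 = 88.
Reached i = s−1 = 4 without hitting −1: 59 is a Miller–Rabin witness and 609 is composite.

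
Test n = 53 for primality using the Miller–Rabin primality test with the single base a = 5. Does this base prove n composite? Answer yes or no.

n − 1 = 52 = 2^2 · 13, so s = 2 and d = 13.
Repeated squaring mod 53: 5^1 ≡ 5, 5^2 ≡ 25, 5^4 ≡ 42, 5^8 ≡ 15.
13 = 8 + 4 + 1, so 5^13 ≡ 15·42·5 ≡ 23 (mod 53).
x_0 = 5^13 mod 53 = 23.
x_0 is neither 1 nor 52, so continue squaring.
x_1 = 23^2 mod 53 = 52.
x_1 ≡ −1, so 5 is not a witness.

no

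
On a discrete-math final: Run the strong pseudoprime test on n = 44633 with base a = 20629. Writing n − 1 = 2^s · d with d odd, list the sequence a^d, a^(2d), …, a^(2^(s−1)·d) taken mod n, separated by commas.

9656, 44632, 1

n − 1 = 44632 = 2^3 · 5579, so s = 3 and d = 5579.
x_0 = 20629^5579 mod 44633 = 9656.
x_1 = 9656^2 mod 44633 = 44632.
x_2 = 44632^2 mod 44633 = 1.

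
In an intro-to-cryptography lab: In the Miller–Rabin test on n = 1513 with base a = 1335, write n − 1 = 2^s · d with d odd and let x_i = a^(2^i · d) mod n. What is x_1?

n − 1 = 1512 = 2^3 · 189, so s = 3 and d = 189.
Repeated squaring mod 1513: 1335^1 ≡ 1335, 1335^2 ≡ 1424, 1335^4 ≡ 356, 1335^8 ≡ 1157, 1335^16 ≡ 1157, 1335^32 ≡ 1157, 1335^64 ≡ 1157, 1335^128 ≡ 1157.
189 = 128 + 32 + 16 + 8 + 4 + 1, so 1335^189 ≡ 1157·1157·1157·1157·356·1335 ≡ 178 (mod 1513).
x_0 = 178.
x_1 = 178^2 mod 1513 = 1424.

1424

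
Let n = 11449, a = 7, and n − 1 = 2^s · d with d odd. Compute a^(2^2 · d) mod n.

2355

n − 1 = 11448 = 2^3 · 1431, so s = 3 and d = 1431.
x_0 = 7^1431 mod 11449 = 5135.
x_1 = 5135^2 mod 11449 = 1178.
x_2 = 1178^2 mod 11449 = 2355.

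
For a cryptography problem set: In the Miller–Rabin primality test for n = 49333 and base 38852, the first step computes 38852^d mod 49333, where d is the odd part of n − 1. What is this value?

n − 1 = 49332 = 2^2 · 12333, so s = 2 and d = 12333.
38852^12333 mod 49333 = 28222.

28222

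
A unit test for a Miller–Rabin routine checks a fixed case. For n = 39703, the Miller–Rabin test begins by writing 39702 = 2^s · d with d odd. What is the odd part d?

19851

Halving: 39702 → 19851; 19851 is odd.
So 39702 = 2^1 · 19851.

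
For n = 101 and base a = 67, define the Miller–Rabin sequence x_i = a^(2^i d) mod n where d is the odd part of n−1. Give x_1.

100

n − 1 = 100 = 2^2 · 25, so s = 2 and d = 25.
x_0 = 67^25 mod 101 = 10.
x_1 = 10^2 mod 101 = 100.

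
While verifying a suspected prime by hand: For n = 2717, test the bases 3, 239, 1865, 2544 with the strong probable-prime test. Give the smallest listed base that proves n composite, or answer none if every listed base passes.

3

n − 1 = 2716 = 2^2 · 679, so s = 2 and d = 679.
Base 3: x_0 = 3^679 mod 2717 = 2655. x_0 is neither 1 nor 2716, so continue squaring. x_1 = 2655^2 mod 2717 = 1127. Reached i = s−1 = 1 without hitting −1: 3 is a Miller–Rabin witness and 2717 is composite.
Base 239: x_0 = 239^679 mod 2717 = 1360. x_0 is neither 1 nor 2716, so continue squaring. x_1 = 1360^2 mod 2717 = 2040. Reached i = s−1 = 1 without hitting −1: 239 is a Miller–Rabin witness and 2717 is composite.
Base 1865: x_0 = 1865^679 mod 2717 = 1762. x_0 is neither 1 nor 2716, so continue squaring. x_1 = 1762^2 mod 2717 = 1830. Reached i = s−1 = 1 without hitting −1: 1865 is a Miller–Rabin witness and 2717 is composite.
Base 2544: x_0 = 2544^679 mod 2717 = 1764. x_0 is neither 1 nor 2716, so continue squaring. x_1 = 1764^2 mod 2717 = 731. Reached i = s−1 = 1 without hitting −1: 2544 is a Miller–Rabin witness and 2717 is composite.
The smallest witness among the given bases is 3.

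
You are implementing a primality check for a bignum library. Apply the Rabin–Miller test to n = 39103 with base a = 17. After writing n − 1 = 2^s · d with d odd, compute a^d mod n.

n − 1 = 39102 = 2^1 · 19551, so s = 1 and d = 19551.
17^19551 mod 39103 = 39102.

39102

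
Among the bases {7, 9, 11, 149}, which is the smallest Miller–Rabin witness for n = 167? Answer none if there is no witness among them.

none

n − 1 = 166 = 2^1 · 83, so s = 1 and d = 83.
Base 7: x_0 = 7^83 mod 167 = 1. x_0 = 1, so 7 is not a witness.
Base 9: x_0 = 9^83 mod 167 = 1. x_0 = 1, so 9 is not a witness.
Base 11: x_0 = 11^83 mod 167 = 1. x_0 = 1, so 11 is not a witness.
Base 149: x_0 = 149^83 mod 167 = 166. x_0 = 166 ≡ −1, so 149 is not a witness.
No listed base is a witness for 167.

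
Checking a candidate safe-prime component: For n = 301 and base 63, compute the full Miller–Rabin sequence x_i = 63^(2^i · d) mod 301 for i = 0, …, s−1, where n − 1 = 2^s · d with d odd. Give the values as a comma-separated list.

70, 84

n − 1 = 300 = 2^2 · 75, so s = 2 and d = 75.
x_0 = 63^75 mod 301 = 70.
x_1 = 70^2 mod 301 = 84.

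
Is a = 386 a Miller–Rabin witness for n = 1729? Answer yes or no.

no

n − 1 = 1728 = 2^6 · 27, so s = 6 and d = 27.
x_0 = 386^27 mod 1729 = 1.
x_0 = 1, so 386 is not a witness.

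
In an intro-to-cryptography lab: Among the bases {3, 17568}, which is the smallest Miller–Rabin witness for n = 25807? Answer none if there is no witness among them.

3

n − 1 = 25806 = 2^1 · 12903, so s = 1 and d = 12903.
Base 3: x_0 = 3^12903 mod 25807 = 1741. x_0 ∉ {1, 25806} and s = 1, so 3 is a Miller–Rabin witness and 25807 is composite.
Base 17568: x_0 = 17568^12903 mod 25807 = 16339. x_0 ∉ {1, 25806} and s = 1, so 17568 is a Miller–Rabin witness and 25807 is composite.
The smallest witness among the given bases is 3.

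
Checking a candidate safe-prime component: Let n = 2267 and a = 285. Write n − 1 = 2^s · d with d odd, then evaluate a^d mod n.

n − 1 = 2266 = 2^1 · 1133, so s = 1 and d = 1133.
Repeated squaring mod 2267: 285^1 ≡ 285, 285^2 ≡ 1880, 285^4 ≡ 147, 285^8 ≡ 1206, 285^16 ≡ 1289, 285^32 ≡ 2077, 285^64 ≡ 2095, 285^128 ≡ 113, 285^256 ≡ 1434, 285^512 ≡ 187, 285^1024 ≡ 964.
1133 = 1024 + 64 + 32 + 8 + 4 + 1, so 285^1133 ≡ 964·2095·2077·1206·147·285 ≡ 1 (mod 2267).

1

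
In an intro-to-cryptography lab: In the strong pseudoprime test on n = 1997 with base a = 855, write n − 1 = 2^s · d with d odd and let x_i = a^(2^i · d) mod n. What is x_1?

1

n − 1 = 1996 = 2^2 · 499, so s = 2 and d = 499.
Repeated squaring mod 1997: 855^1 ≡ 855, 855^2 ≡ 123, 855^4 ≡ 1150, 855^8 ≡ 486, 855^16 ≡ 550, 855^32 ≡ 953, 855^64 ≡ 1571, 855^128 ≡ 1746, 855^256 ≡ 1094.
499 = 256 + 128 + 64 + 32 + 16 + 2 + 1, so 855^499 ≡ 1094·1746·1571·953·550·123·855 ≡ 1996 (mod 1997).
x_0 = 1996.
x_1 = 1996^2 mod 1997 = 1.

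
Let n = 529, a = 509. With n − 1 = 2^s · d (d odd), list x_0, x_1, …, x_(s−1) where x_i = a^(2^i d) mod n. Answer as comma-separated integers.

n − 1 = 528 = 2^4 · 33, so s = 4 and d = 33.
x_0 = 509^33 mod 529 = 70.
x_1 = 70^2 mod 529 = 139.
x_2 = 139^2 mod 529 = 277.
x_3 = 277^2 mod 529 = 24.

70, 139, 277, 24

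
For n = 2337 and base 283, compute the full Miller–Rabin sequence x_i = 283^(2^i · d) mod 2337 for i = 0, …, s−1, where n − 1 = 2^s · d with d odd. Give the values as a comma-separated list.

n − 1 = 2336 = 2^5 · 73, so s = 5 and d = 73.
x_0 = 283^73 mod 2337 = 1822.
x_1 = 1822^2 mod 2337 = 1144.
x_2 = 1144^2 mod 2337 = 16.
x_3 = 16^2 mod 2337 = 256.
x_4 = 256^2 mod 2337 = 100.

1822, 1144, 16, 256, 100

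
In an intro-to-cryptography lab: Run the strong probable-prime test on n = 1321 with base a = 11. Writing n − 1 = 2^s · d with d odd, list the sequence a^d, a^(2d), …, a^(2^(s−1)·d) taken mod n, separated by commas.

1, 1, 1

n − 1 = 1320 = 2^3 · 165, so s = 3 and d = 165.
x_0 = 11^165 mod 1321 = 1.
x_1 = 1^2 mod 1321 = 1.
x_2 = 1^2 mod 1321 = 1.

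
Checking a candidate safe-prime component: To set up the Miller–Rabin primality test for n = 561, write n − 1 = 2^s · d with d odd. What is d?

35

Halving: 560 → 280 → 140 → 70 → 35; 35 is odd.
So 560 = 2^4 · 35.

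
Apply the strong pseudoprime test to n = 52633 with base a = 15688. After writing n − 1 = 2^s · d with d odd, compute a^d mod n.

n − 1 = 52632 = 2^3 · 6579, so s = 3 and d = 6579.
15688^6579 mod 52633 = 15863.

15863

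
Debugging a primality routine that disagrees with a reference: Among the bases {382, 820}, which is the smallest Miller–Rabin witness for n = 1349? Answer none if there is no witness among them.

n − 1 = 1348 = 2^2 · 337, so s = 2 and d = 337.
Base 382: x_0 = 382^337 mod 1349 = 1200. x_0 is neither 1 nor 1348, so continue squaring. x_1 = 1200^2 mod 1349 = 617. Reached i = s−1 = 1 without hitting −1: 382 is a Miller–Rabin witness and 1349 is composite.
Base 820: x_0 = 820^337 mod 1349 = 394. x_0 is neither 1 nor 1348, so continue squaring. x_1 = 394^2 mod 1349 = 101. Reached i = s−1 = 1 without hitting −1: 820 is a Miller–Rabin witness and 1349 is composite.
The smallest witness among the given bases is 382.

382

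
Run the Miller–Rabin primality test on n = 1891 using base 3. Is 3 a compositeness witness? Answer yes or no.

n − 1 = 1890 = 2^1 · 945, so s = 1 and d = 945.
x_0 = 3^945 mod 1891 = 1890.
x_0 = 1890 ≡ −1, so 3 is not a witness.

no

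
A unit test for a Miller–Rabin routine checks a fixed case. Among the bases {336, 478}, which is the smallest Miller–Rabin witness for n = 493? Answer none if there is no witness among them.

n − 1 = 492 = 2^2 · 123, so s = 2 and d = 123.
Base 336: x_0 = 336^123 mod 493 = 157. x_0 is neither 1 nor 492, so continue squaring. x_1 = 157^2 mod 493 = 492. x_1 ≡ −1, so 336 is not a witness.
Base 478: x_0 = 478^123 mod 493 = 8. x_0 is neither 1 nor 492, so continue squaring. x_1 = 8^2 mod 493 = 64. Reached i = s−1 = 1 without hitting −1: 478 is a Miller–Rabin witness and 493 is composite.
The smallest witness among the given bases is 478.

478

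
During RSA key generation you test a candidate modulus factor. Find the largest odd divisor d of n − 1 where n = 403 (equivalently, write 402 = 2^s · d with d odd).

201

Halving: 402 → 201; 201 is odd.
So 402 = 2^1 · 201.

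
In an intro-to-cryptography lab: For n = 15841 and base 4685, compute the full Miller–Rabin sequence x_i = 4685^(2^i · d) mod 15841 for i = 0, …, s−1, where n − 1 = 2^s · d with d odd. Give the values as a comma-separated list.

n − 1 = 15840 = 2^5 · 495, so s = 5 and d = 495.
x_0 = 4685^495 mod 15841 = 9115.
x_1 = 9115^2 mod 15841 = 13021.
x_2 = 13021^2 mod 15841 = 218.
x_3 = 218^2 mod 15841 = 1.
x_4 = 1^2 mod 15841 = 1.

9115, 13021, 218, 1, 1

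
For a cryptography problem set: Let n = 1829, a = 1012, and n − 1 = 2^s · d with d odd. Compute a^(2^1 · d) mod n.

n − 1 = 1828 = 2^2 · 457, so s = 2 and d = 457.
x_0 = 1012^457 mod 1829 = 638.
x_1 = 638^2 mod 1829 = 1006.

1006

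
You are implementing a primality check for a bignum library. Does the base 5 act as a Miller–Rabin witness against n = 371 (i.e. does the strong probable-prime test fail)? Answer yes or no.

n − 1 = 370 = 2^1 · 185, so s = 1 and d = 185.
x_0 = 5^185 mod 371 = 87.
x_0 ∉ {1, 370} and s = 1, so 5 is a Miller–Rabin witness and 371 is composite.

yes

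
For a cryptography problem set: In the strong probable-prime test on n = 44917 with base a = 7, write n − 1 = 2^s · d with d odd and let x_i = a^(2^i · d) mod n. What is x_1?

n − 1 = 44916 = 2^2 · 11229, so s = 2 and d = 11229.
By repeated squaring, 7^11229 ≡ 38979 (mod 44917).
x_0 = 38979.
x_1 = 38979^2 mod 44917 = 44916.

44916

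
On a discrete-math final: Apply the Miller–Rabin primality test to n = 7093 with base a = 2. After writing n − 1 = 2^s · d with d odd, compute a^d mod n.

n − 1 = 7092 = 2^2 · 1773, so s = 2 and d = 1773.
Repeated squaring mod 7093: 2^1 ≡ 2, 2^2 ≡ 4, 2^4 ≡ 16, 2^8 ≡ 256, 2^16 ≡ 1699, 2^32 ≡ 6843, 2^64 ≡ 5756, 2^128 ≡ 133, 2^256 ≡ 3503, 2^512 ≡ 119, 2^1024 ≡ 7068.
1773 = 1024 + 512 + 128 + 64 + 32 + 8 + 4 + 1, so 2^1773 ≡ 7068·119·133·5756·6843·256·16·2 ≡ 5281 (mod 7093).

5281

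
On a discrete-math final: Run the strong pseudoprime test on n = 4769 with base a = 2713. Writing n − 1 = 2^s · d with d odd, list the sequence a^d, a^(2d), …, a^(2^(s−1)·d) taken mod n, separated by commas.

n − 1 = 4768 = 2^5 · 149, so s = 5 and d = 149.
x_0 = 2713^149 mod 4769 = 97.
x_1 = 97^2 mod 4769 = 4640.
x_2 = 4640^2 mod 4769 = 2334.
x_3 = 2334^2 mod 4769 = 1358.
x_4 = 1358^2 mod 4769 = 3330.

97, 4640, 2334, 1358, 3330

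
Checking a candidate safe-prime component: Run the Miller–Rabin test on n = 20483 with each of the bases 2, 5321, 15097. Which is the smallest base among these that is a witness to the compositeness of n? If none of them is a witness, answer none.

n − 1 = 20482 = 2^1 · 10241, so s = 1 and d = 10241.
Base 2: x_0 = 2^10241 mod 20483 = 20482. x_0 = 20482 ≡ −1, so 2 is not a witness.
Base 5321: x_0 = 5321^10241 mod 20483 = 20482. x_0 = 20482 ≡ −1, so 5321 is not a witness.
Base 15097: x_0 = 15097^10241 mod 20483 = 20482. x_0 = 20482 ≡ −1, so 15097 is not a witness.
No listed base is a witness for 20483.

none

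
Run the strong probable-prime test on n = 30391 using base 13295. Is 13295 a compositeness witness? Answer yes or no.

n − 1 = 30390 = 2^1 · 15195, so s = 1 and d = 15195.
Repeated squaring mod 30391: 13295^1 ≡ 13295, 13295^2 ≡ 2969, 13295^4 ≡ 1571, 13295^8 ≡ 6370, 13295^16 ≡ 4915, 13295^32 ≡ 26771, 13295^64 ≡ 5879, 13295^128 ≡ 8074, 13295^256 ≡ 781, 13295^512 ≡ 2141, 13295^1024 ≡ 25231, 13295^2048 ≡ 3084, 13295^4096 ≡ 29064, 13295^8192 ≡ 28642.
15195 = 8192 + 4096 + 2048 + 512 + 256 + 64 + 16 + 8 + 2 + 1, so 13295^15195 ≡ 28642·29064·3084·2141·781·5879·4915·6370·2969·13295 ≡ 1 (mod 30391).
x_0 = 13295^15195 mod 30391 = 1.
x_0 = 1, so 13295 is not a witness.

no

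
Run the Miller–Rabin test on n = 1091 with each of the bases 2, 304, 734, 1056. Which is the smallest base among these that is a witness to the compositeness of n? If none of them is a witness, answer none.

none

n − 1 = 1090 = 2^1 · 545, so s = 1 and d = 545.
Base 2: x_0 = 2^545 mod 1091 = 1090. x_0 = 1090 ≡ −1, so 2 is not a witness.
Base 304: x_0 = 304^545 mod 1091 = 1. x_0 = 1, so 304 is not a witness.
Base 734: x_0 = 734^545 mod 1091 = 1. x_0 = 1, so 734 is not a witness.
Base 1056: x_0 = 1056^545 mod 1091 = 1090. x_0 = 1090 ≡ −1, so 1056 is not a witness.
No listed base is a witness for 1091.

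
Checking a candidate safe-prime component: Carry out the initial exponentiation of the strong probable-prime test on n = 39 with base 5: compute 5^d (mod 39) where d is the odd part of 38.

n − 1 = 38 = 2^1 · 19, so s = 1 and d = 19.
5^19 mod 39 = 8.

8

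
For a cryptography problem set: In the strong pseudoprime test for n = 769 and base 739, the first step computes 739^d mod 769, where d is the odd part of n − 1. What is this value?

684

n − 1 = 768 = 2^8 · 3, so s = 8 and d = 3.
739^3 mod 769 = 684.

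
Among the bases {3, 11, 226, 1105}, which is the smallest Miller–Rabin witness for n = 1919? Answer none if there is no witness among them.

n − 1 = 1918 = 2^1 · 959, so s = 1 and d = 959.
Base 3: x_0 = 3^959 mod 1919 = 1022. x_0 ∉ {1, 1918} and s = 1, so 3 is a Miller–Rabin witness and 1919 is composite.
Base 11: x_0 = 11^959 mod 1919 = 26. x_0 ∉ {1, 1918} and s = 1, so 11 is a Miller–Rabin witness and 1919 is composite.
Base 226: x_0 = 226^959 mod 1919 = 25. x_0 ∉ {1, 1918} and s = 1, so 226 is a Miller–Rabin witness and 1919 is composite.
Base 1105: x_0 = 1105^959 mod 1919 = 1801. x_0 ∉ {1, 1918} and s = 1, so 1105 is a Miller–Rabin witness and 1919 is composite.
The smallest witness among the given bases is 3.

3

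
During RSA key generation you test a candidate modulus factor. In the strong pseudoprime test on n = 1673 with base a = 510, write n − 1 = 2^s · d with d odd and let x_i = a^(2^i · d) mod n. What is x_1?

722

n − 1 = 1672 = 2^3 · 209, so s = 3 and d = 209.
x_0 = 510^209 mod 1673 = 748.
x_1 = 748^2 mod 1673 = 722.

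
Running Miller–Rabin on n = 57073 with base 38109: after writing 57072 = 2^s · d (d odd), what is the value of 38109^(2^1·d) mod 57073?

n − 1 = 57072 = 2^4 · 3567, so s = 4 and d = 3567.
x_0 = 38109^3567 mod 57073 = 11635.
x_1 = 11635^2 mod 57073 = 53142.

53142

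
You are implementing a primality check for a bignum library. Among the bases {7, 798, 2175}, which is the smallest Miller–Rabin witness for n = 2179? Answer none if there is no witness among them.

none

n − 1 = 2178 = 2^1 · 1089, so s = 1 and d = 1089.
Base 7: x_0 = 7^1089 mod 2179 = 2178. x_0 = 2178 ≡ −1, so 7 is not a witness.
Base 798: x_0 = 798^1089 mod 2179 = 2178. x_0 = 2178 ≡ −1, so 798 is not a witness.
Base 2175: x_0 = 2175^1089 mod 2179 = 2178. x_0 = 2178 ≡ −1, so 2175 is not a witness.
No listed base is a witness for 2179.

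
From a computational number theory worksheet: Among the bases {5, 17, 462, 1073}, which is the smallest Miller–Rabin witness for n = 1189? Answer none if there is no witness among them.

5

n − 1 = 1188 = 2^2 · 297, so s = 2 and d = 297.
Base 5: x_0 = 5^297 mod 1189 = 1169. x_0 is neither 1 nor 1188, so continue squaring. x_1 = 1169^2 mod 1189 = 400. Reached i = s−1 = 1 without hitting −1: 5 is a Miller–Rabin witness and 1189 is composite.
Base 17: x_0 = 17^297 mod 1189 = 539. x_0 is neither 1 nor 1188, so continue squaring. x_1 = 539^2 mod 1189 = 405. Reached i = s−1 = 1 without hitting −1: 17 is a Miller–Rabin witness and 1189 is composite.
Base 462: x_0 = 462^297 mod 1189 = 356. x_0 is neither 1 nor 1188, so continue squaring. x_1 = 356^2 mod 1189 = 702. Reached i = s−1 = 1 without hitting −1: 462 is a Miller–Rabin witness and 1189 is composite.
Base 1073: x_0 = 1073^297 mod 1189 = 522. x_0 is neither 1 nor 1188, so continue squaring. x_1 = 522^2 mod 1189 = 203. Reached i = s−1 = 1 without hitting −1: 1073 is a Miller–Rabin witness and 1189 is composite.
The smallest witness among the given bases is 5.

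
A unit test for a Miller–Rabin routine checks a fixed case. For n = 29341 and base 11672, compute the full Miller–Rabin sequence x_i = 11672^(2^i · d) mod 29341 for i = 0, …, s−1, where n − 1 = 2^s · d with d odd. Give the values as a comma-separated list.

2917, 29340

n − 1 = 29340 = 2^2 · 7335, so s = 2 and d = 7335.
x_0 = 11672^7335 mod 29341 = 2917.
x_1 = 2917^2 mod 29341 = 29340.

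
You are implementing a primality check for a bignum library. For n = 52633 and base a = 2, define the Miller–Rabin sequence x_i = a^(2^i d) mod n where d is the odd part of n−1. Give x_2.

n − 1 = 52632 = 2^3 · 6579, so s = 3 and d = 6579.
x_0 = 2^6579 mod 52633 = 1.
x_1 = 1^2 mod 52633 = 1.
x_2 = 1^2 mod 52633 = 1.

1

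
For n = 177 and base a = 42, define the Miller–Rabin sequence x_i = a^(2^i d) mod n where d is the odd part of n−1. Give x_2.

87

n − 1 = 176 = 2^4 · 11, so s = 4 and d = 11.
Repeated squaring mod 177: 42^1 ≡ 42, 42^2 ≡ 171, 42^4 ≡ 36, 42^8 ≡ 57.
11 = 8 + 2 + 1, so 42^11 ≡ 57·171·42 ≡ 150 (mod 177).
x_0 = 150.
x_1 = 150^2 mod 177 = 21.
x_2 = 21^2 mod 177 = 87.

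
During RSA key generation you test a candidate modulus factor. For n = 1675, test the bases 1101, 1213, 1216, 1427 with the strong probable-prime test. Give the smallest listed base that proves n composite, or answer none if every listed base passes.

1213

n − 1 = 1674 = 2^1 · 837, so s = 1 and d = 837.
Base 1101: x_0 = 1101^837 mod 1675 = 1. x_0 = 1, so 1101 is not a witness.
Base 1213: x_0 = 1213^837 mod 1675 = 58. x_0 ∉ {1, 1674} and s = 1, so 1213 is a Miller–Rabin witness and 1675 is composite.
Base 1216: x_0 = 1216^837 mod 1675 = 156. x_0 ∉ {1, 1674} and s = 1, so 1216 is a Miller–Rabin witness and 1675 is composite.
Base 1427: x_0 = 1427^837 mod 1675 = 472. x_0 ∉ {1, 1674} and s = 1, so 1427 is a Miller–Rabin witness and 1675 is composite.
The smallest witness among the given bases is 1213.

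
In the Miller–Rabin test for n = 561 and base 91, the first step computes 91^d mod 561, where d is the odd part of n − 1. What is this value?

199

n − 1 = 560 = 2^4 · 35, so s = 4 and d = 35.
Repeated squaring mod 561: 91^1 ≡ 91, 91^2 ≡ 427, 91^4 ≡ 4, 91^8 ≡ 16, 91^16 ≡ 256, 91^32 ≡ 460.
35 = 32 + 2 + 1, so 91^35 ≡ 460·427·91 ≡ 199 (mod 561).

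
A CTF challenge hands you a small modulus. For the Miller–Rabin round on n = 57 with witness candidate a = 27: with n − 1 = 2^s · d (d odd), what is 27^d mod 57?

n − 1 = 56 = 2^3 · 7, so s = 3 and d = 7.
27^7 mod 57 = 27.

27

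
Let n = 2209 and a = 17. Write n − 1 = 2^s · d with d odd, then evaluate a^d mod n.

1270

n − 1 = 2208 = 2^5 · 69, so s = 5 and d = 69.
17^69 mod 2209 = 1270.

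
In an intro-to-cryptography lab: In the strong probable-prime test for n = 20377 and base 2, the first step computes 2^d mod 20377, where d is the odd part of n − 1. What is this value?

14806

n − 1 = 20376 = 2^3 · 2547, so s = 3 and d = 2547.
2^2547 mod 20377 = 14806.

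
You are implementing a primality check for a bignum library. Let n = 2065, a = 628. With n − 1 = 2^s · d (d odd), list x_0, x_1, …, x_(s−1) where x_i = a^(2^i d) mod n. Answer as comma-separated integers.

n − 1 = 2064 = 2^4 · 129, so s = 4 and d = 129.
x_0 = 628^129 mod 2065 = 608.
x_1 = 608^2 mod 2065 = 29.
x_2 = 29^2 mod 2065 = 841.
x_3 = 841^2 mod 2065 = 1051.

608, 29, 841, 1051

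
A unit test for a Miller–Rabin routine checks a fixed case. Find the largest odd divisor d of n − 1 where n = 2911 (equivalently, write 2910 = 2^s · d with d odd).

Halving: 2910 → 1455; 1455 is odd.
So 2910 = 2^1 · 1455.

1455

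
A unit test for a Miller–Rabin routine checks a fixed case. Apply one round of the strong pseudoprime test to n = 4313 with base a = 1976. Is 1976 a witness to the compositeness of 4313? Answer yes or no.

yes

n − 1 = 4312 = 2^3 · 539, so s = 3 and d = 539.
x_0 = 1976^539 mod 4313 = 3724.
x_0 is neither 1 nor 4312, so continue squaring.
x_1 = 3724^2 mod 4313 = 1881.
x_2 = 1881^2 mod 4313 = 1501.
Reached i = s−1 = 2 without hitting −1: 1976 is a Miller–Rabin witness and 4313 is composite.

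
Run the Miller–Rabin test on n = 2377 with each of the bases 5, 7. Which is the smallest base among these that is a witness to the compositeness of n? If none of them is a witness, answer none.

n − 1 = 2376 = 2^3 · 297, so s = 3 and d = 297.
Base 5: x_0 = 5^297 mod 2377 = 1797. x_0 is neither 1 nor 2376, so continue squaring. x_1 = 1797^2 mod 2377 = 1243. x_2 = 1243^2 mod 2377 = 2376. x_2 ≡ −1, so 5 is not a witness.
Base 7: x_0 = 7^297 mod 2377 = 1. x_0 = 1, so 7 is not a witness.
No listed base is a witness for 2377.

none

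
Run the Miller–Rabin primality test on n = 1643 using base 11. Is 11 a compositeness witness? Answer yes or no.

n − 1 = 1642 = 2^1 · 821, so s = 1 and d = 821.
x_0 = 11^821 mod 1643 = 303.
x_0 ∉ {1, 1642} and s = 1, so 11 is a Miller–Rabin witness and 1643 is composite.

yes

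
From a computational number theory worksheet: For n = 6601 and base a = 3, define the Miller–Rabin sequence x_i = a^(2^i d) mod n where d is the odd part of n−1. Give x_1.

1772

n − 1 = 6600 = 2^3 · 825, so s = 3 and d = 825.
x_0 = 3^825 mod 6601 = 3037.
x_1 = 3037^2 mod 6601 = 1772.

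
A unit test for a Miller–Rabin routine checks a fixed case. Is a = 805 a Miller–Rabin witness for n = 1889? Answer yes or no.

n − 1 = 1888 = 2^5 · 59, so s = 5 and d = 59.
x_0 = 805^59 mod 1889 = 533.
x_0 is neither 1 nor 1888, so continue squaring.
x_1 = 533^2 mod 1889 = 739.
x_2 = 739^2 mod 1889 = 200.
x_3 = 200^2 mod 1889 = 331.
x_4 = 331^2 mod 1889 = 1888.
x_4 ≡ −1, so 805 is not a witness.

no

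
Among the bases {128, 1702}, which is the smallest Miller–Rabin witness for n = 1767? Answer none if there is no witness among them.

128

n − 1 = 1766 = 2^1 · 883, so s = 1 and d = 883.
Base 128: x_0 = 128^883 mod 1767 = 1211. x_0 ∉ {1, 1766} and s = 1, so 128 is a Miller–Rabin witness and 1767 is composite.
Base 1702: x_0 = 1702^883 mod 1767 = 1588. x_0 ∉ {1, 1766} and s = 1, so 1702 is a Miller–Rabin witness and 1767 is composite.
The smallest witness among the given bases is 128.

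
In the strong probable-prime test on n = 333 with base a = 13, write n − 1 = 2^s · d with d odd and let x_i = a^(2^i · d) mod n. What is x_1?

40

n − 1 = 332 = 2^2 · 83, so s = 2 and d = 83.
x_0 = 13^83 mod 333 = 52.
x_1 = 52^2 mod 333 = 40.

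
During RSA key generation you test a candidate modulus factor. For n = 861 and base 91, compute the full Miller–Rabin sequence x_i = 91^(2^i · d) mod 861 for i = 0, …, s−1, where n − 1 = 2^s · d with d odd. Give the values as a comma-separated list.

n − 1 = 860 = 2^2 · 215, so s = 2 and d = 215.
x_0 = 91^215 mod 861 = 196.
x_1 = 196^2 mod 861 = 532.

196, 532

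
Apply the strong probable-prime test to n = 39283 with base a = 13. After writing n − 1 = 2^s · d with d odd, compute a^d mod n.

n − 1 = 39282 = 2^1 · 19641, so s = 1 and d = 19641.
Repeated squaring mod 39283: 13^1 ≡ 13, 13^2 ≡ 169, 13^4 ≡ 28561, 13^8 ≡ 19226, 13^16 ≡ 25329, 13^32 ≡ 27568, 13^64 ≡ 25706, 13^128 ≡ 19093, 13^256 ≡ 35692, 13^512 ≡ 10457, 13^1024 ≡ 24260, 13^2048 ≡ 9694, 13^4096 ≡ 8700, 13^8192 ≡ 30942, 13^16384 ≡ 2088.
19641 = 16384 + 2048 + 1024 + 128 + 32 + 16 + 8 + 1, so 13^19641 ≡ 2088·9694·24260·19093·27568·25329·19226·13 ≡ 11535 (mod 39283).

11535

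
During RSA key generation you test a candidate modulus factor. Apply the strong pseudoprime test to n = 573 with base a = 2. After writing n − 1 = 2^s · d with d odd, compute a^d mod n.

n − 1 = 572 = 2^2 · 143, so s = 2 and d = 143.
2^143 mod 573 = 134.

134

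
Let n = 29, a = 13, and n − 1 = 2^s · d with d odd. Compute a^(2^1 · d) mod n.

n − 1 = 28 = 2^2 · 7, so s = 2 and d = 7.
Repeated squaring mod 29: 13^1 ≡ 13, 13^2 ≡ 24, 13^4 ≡ 25.
7 = 4 + 2 + 1, so 13^7 ≡ 25·24·13 ≡ 28 (mod 29).
x_0 = 28.
x_1 = 28^2 mod 29 = 1.

1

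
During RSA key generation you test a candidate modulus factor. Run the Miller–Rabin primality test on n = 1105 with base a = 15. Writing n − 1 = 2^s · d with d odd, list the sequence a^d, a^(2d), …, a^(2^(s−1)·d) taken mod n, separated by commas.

n − 1 = 1104 = 2^4 · 69, so s = 4 and d = 69.
x_0 = 15^69 mod 1105 = 70.
x_1 = 70^2 mod 1105 = 480.
x_2 = 480^2 mod 1105 = 560.
x_3 = 560^2 mod 1105 = 885.

70, 480, 560, 885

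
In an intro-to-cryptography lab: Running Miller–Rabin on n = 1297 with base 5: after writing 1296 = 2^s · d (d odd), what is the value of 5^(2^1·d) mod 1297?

n − 1 = 1296 = 2^4 · 81, so s = 4 and d = 81.
Repeated squaring mod 1297: 5^1 ≡ 5, 5^2 ≡ 25, 5^4 ≡ 625, 5^8 ≡ 228, 5^16 ≡ 104, 5^32 ≡ 440, 5^64 ≡ 347.
81 = 64 + 16 + 1, so 5^81 ≡ 347·104·5 ≡ 157 (mod 1297).
x_0 = 157.
x_1 = 157^2 mod 1297 = 6.

6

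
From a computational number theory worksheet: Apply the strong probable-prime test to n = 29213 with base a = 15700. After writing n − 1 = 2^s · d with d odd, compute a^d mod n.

16179

n − 1 = 29212 = 2^2 · 7303, so s = 2 and d = 7303.
Repeated squaring mod 29213: 15700^1 ≡ 15700, 15700^2 ≡ 19919, 15700^4 ≡ 24808, 15700^8 ≡ 6593, 15700^16 ≡ 27918, 15700^32 ≡ 11884, 15700^64 ≡ 13814, 15700^128 ≡ 7280, 15700^256 ≡ 6018, 15700^512 ≡ 21417, 15700^1024 ≡ 14576, 15700^2048 ≡ 22840, 15700^4096 ≡ 9059.
7303 = 4096 + 2048 + 1024 + 128 + 4 + 2 + 1, so 15700^7303 ≡ 9059·22840·14576·7280·24808·19919·15700 ≡ 16179 (mod 29213).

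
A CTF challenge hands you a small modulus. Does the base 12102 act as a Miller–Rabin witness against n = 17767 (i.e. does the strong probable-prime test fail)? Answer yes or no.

no

n − 1 = 17766 = 2^1 · 8883, so s = 1 and d = 8883.
x_0 = 12102^8883 mod 17767 = 1.
x_0 = 1, so 12102 is not a witness.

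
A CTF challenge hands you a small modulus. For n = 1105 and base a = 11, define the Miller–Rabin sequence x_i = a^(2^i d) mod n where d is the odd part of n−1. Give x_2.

1041

n − 1 = 1104 = 2^4 · 69, so s = 4 and d = 69.
Repeated squaring mod 1105: 11^1 ≡ 11, 11^2 ≡ 121, 11^4 ≡ 276, 11^8 ≡ 1036, 11^16 ≡ 341, 11^32 ≡ 256, 11^64 ≡ 341.
69 = 64 + 4 + 1, so 11^69 ≡ 341·276·11 ≡ 996 (mod 1105).
x_0 = 996.
x_1 = 996^2 mod 1105 = 831.
x_2 = 831^2 mod 1105 = 1041.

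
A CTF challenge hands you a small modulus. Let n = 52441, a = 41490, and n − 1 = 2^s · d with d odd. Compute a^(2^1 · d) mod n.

9617

n − 1 = 52440 = 2^3 · 6555, so s = 3 and d = 6555.
x_0 = 41490^6555 mod 52441 = 6763.
x_1 = 6763^2 mod 52441 = 9617.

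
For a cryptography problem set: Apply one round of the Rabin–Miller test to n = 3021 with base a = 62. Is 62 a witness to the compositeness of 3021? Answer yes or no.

yes

n − 1 = 3020 = 2^2 · 755, so s = 2 and d = 755.
x_0 = 62^755 mod 3021 = 1334.
x_0 is neither 1 nor 3020, so continue squaring.
x_1 = 1334^2 mod 3021 = 187.
Reached i = s−1 = 1 without hitting −1: 62 is a Miller–Rabin witness and 3021 is composite.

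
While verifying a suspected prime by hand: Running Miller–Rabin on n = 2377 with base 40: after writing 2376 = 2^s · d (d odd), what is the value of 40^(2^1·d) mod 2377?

1134

n − 1 = 2376 = 2^3 · 297, so s = 3 and d = 297.
x_0 = 40^297 mod 2377 = 1668.
x_1 = 1668^2 mod 2377 = 1134.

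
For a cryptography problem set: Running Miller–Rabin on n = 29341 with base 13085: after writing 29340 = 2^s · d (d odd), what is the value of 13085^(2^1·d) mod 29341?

29340

n − 1 = 29340 = 2^2 · 7335, so s = 2 and d = 7335.
x_0 = 13085^7335 mod 29341 = 10847.
x_1 = 10847^2 mod 29341 = 29340.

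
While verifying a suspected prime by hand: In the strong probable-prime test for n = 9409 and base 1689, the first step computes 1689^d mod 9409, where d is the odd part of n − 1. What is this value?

n − 1 = 9408 = 2^6 · 147, so s = 6 and d = 147.
1689^147 mod 9409 = 8168.

8168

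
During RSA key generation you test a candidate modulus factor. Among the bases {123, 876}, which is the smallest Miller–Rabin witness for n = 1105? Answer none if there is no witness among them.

n − 1 = 1104 = 2^4 · 69, so s = 4 and d = 69.
Base 123: x_0 = 123^69 mod 1105 = 1058. x_0 is neither 1 nor 1104, so continue squaring. x_1 = 1058^2 mod 1105 = 1104. x_1 ≡ −1, so 123 is not a witness.
Base 876: x_0 = 876^69 mod 1105 = 161. x_0 is neither 1 nor 1104, so continue squaring. x_1 = 161^2 mod 1105 = 506. x_2 = 506^2 mod 1105 = 781. x_3 = 781^2 mod 1105 = 1. x_3 = 1 but x_2 ≠ ±1, a nontrivial square root of 1 — 876 is a witness and 1105 is composite.
The smallest witness among the given bases is 876.

876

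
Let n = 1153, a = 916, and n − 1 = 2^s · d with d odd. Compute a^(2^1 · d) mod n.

1044

n − 1 = 1152 = 2^7 · 9, so s = 7 and d = 9.
Repeated squaring mod 1153: 916^1 ≡ 916, 916^2 ≡ 825, 916^4 ≡ 355, 916^8 ≡ 348.
9 = 8 + 1, so 916^9 ≡ 348·916 ≡ 540 (mod 1153).
x_0 = 540.
x_1 = 540^2 mod 1153 = 1044.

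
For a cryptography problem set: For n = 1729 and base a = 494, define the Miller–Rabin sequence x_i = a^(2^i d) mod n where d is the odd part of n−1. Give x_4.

n − 1 = 1728 = 2^6 · 27, so s = 6 and d = 27.
Repeated squaring mod 1729: 494^1 ≡ 494, 494^2 ≡ 247, 494^4 ≡ 494, 494^8 ≡ 247, 494^16 ≡ 494.
27 = 16 + 8 + 2 + 1, so 494^27 ≡ 494·247·247·494 ≡ 988 (mod 1729).
x_0 = 988.
x_1 = 988^2 mod 1729 = 988.
x_2 = 988^2 mod 1729 = 988.
x_3 = 988^2 mod 1729 = 988.
x_4 = 988^2 mod 1729 = 988.

988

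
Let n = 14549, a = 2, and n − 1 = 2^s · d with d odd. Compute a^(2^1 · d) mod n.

n − 1 = 14548 = 2^2 · 3637, so s = 2 and d = 3637.
x_0 = 2^3637 mod 14549 = 4069.
x_1 = 4069^2 mod 14549 = 14548.

14548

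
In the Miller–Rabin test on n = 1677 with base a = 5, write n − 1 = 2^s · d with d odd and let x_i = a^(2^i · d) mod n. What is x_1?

n − 1 = 1676 = 2^2 · 419, so s = 2 and d = 419.
x_0 = 5^419 mod 1677 = 671.
x_1 = 671^2 mod 1677 = 805.

805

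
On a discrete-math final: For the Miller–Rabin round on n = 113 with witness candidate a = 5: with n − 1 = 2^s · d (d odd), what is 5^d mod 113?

42

n − 1 = 112 = 2^4 · 7, so s = 4 and d = 7.
5^7 mod 113 = 42.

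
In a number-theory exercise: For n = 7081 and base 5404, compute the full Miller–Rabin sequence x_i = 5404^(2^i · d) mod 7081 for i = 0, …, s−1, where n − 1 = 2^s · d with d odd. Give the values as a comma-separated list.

4023, 4444, 227

n − 1 = 7080 = 2^3 · 885, so s = 3 and d = 885.
x_0 = 5404^885 mod 7081 = 4023.
x_1 = 4023^2 mod 7081 = 4444.
x_2 = 4444^2 mod 7081 = 227.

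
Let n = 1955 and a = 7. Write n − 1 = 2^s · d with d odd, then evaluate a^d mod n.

1027

n − 1 = 1954 = 2^1 · 977, so s = 1 and d = 977.
Repeated squaring mod 1955: 7^1 ≡ 7, 7^2 ≡ 49, 7^4 ≡ 446, 7^8 ≡ 1461, 7^16 ≡ 1616, 7^32 ≡ 1531, 7^64 ≡ 1871, 7^128 ≡ 1191, 7^256 ≡ 1106, 7^512 ≡ 1361.
977 = 512 + 256 + 128 + 64 + 16 + 1, so 7^977 ≡ 1361·1106·1191·1871·1616·7 ≡ 1027 (mod 1955).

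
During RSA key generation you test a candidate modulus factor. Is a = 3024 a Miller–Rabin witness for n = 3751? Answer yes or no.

n − 1 = 3750 = 2^1 · 1875, so s = 1 and d = 1875.
x_0 = 3024^1875 mod 3751 = 3750.
x_0 = 3750 ≡ −1, so 3024 is not a witness.

no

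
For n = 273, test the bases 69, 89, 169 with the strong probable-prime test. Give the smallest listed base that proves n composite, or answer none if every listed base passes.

n − 1 = 272 = 2^4 · 17, so s = 4 and d = 17.
Base 69: x_0 = 69^17 mod 273 = 153. x_0 is neither 1 nor 272, so continue squaring. x_1 = 153^2 mod 273 = 204. x_2 = 204^2 mod 273 = 120. x_3 = 120^2 mod 273 = 204. Reached i = s−1 = 3 without hitting −1: 69 is a Miller–Rabin witness and 273 is composite.
Base 89: x_0 = 89^17 mod 273 = 59. x_0 is neither 1 nor 272, so continue squaring. x_1 = 59^2 mod 273 = 205. x_2 = 205^2 mod 273 = 256. x_3 = 256^2 mod 273 = 16. Reached i = s−1 = 3 without hitting −1: 89 is a Miller–Rabin witness and 273 is composite.
Base 169: x_0 = 169^17 mod 273 = 169. x_0 is neither 1 nor 272, so continue squaring. x_1 = 169^2 mod 273 = 169. x_2 = 169^2 mod 273 = 169. x_3 = 169^2 mod 273 = 169. Reached i = s−1 = 3 without hitting −1: 169 is a Miller–Rabin witness and 273 is composite.
The smallest witness among the given bases is 69.

69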